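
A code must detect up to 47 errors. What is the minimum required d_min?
Detecting e errors requires d_min ≥ e + 1 = 47 + 1 = 48.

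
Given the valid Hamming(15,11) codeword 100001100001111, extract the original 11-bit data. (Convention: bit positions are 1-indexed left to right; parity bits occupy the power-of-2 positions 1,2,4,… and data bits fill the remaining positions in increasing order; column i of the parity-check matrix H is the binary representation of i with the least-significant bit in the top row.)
Parity bits occupy power-of-2 positions; data bits are at positions {3,5,6,7,9,10,11,12,13,14,15} (1-indexed).
Extract: c[3]=0 c[5]=0 c[6]=1 c[7]=1 c[9]=0 c[10]=0 c[11]=0 c[12]=1 c[13]=1 c[14]=1 c[15]=1
Data = 00110001111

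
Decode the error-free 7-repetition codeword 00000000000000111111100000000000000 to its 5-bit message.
Split into 7-bit blocks: 0000000 0000000 1111111 0000000 0000000
Data = 00100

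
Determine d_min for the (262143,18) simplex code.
d_min = 131072 (every nonzero codeword of the simplex code S_18 has weight 2^(r−1) = 131072).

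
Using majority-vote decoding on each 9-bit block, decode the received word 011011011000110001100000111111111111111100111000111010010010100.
Split into 9-bit blocks and majority-vote each:
  block 1 = 011011011: 6 ones, 3 zeros → 1
  block 2 = 000110001: 3 ones, 6 zeros → 0
  block 3 = 100000111: 4 ones, 5 zeros → 0
  block 4 = 111111111: 9 ones, 0 zeros → 1
  block 5 = 111100111: 7 ones, 2 zeros → 1
  block 6 = 000111010: 4 ones, 5 zeros → 0
  block 7 = 010010100: 3 ones, 6 zeros → 0
Decoded = 1001100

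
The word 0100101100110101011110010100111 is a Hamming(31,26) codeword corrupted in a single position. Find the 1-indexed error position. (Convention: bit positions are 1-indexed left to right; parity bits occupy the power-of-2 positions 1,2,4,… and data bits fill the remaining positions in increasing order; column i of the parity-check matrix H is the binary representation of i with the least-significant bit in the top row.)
Syndrome s = H · r^T (mod 2), r = 0100101100110101011110010100111:
  s[0] = (1010101010101010101010101010101)·(0100101100110101011110010100111) mod 2 = 0+0+0+0+1+0+1+0+0+0+1+0+0+0+0+0+0+0+1+0+1+0+0+0+0+0+0+0+1+0+1 mod 2 = 1
  s[1] = (0110011001100110011001100110011)·(0100101100110101011110010100111) mod 2 = 0+1+0+0+0+0+1+0+0+0+1+0+0+1+0+0+0+1+1+0+0+0+0+0+0+1+0+0+0+1+1 mod 2 = 1
  s[2] = (0001111000011110000111100001111)·(0100101100110101011110010100111) mod 2 = 0+0+0+0+1+0+1+0+0+0+0+1+0+1+0+0+0+0+0+1+1+0+0+0+0+0+0+0+1+1+1 mod 2 = 1
  s[3] = (0000000111111110000000011111111)·(0100101100110101011110010100111) mod 2 = 0+0+0+0+0+0+0+1+0+0+1+1+0+1+0+0+0+0+0+0+0+0+0+1+0+1+0+0+1+1+1 mod 2 = 1
  s[4] = (0000000000000001111111111111111)·(0100101100110101011110010100111) mod 2 = 0+0+0+0+0+0+0+0+0+0+0+0+0+0+0+1+0+1+1+1+1+0+0+1+0+1+0+0+1+1+1 mod 2 = 0
Syndrome = 11110
Column i of H is the binary representation of i, so the syndrome is the binary index of the flipped bit.
Read s = 11110 with s[0] as LSB: 1·2^0 + 1·2^1 + 1·2^2 + 1·2^3 + 0·2^4 = 15.
Error is at bit position 15.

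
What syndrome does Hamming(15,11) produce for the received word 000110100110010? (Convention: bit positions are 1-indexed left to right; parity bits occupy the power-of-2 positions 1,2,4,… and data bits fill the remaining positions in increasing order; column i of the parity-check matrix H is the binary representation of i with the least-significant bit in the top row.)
Syndrome s = H · r^T (mod 2), r = 000110100110010:
  s[0] = (101010101010101)·(000110100110010) mod 2 = 0+0+0+0+1+0+1+0+0+0+1+0+0+0+0 mod 2 = 1
  s[1] = (011001100110011)·(000110100110010) mod 2 = 0+0+0+0+0+0+1+0+0+1+1+0+0+1+0 mod 2 = 0
  s[2] = (000111100001111)·(000110100110010) mod 2 = 0+0+0+1+1+0+1+0+0+0+0+0+0+1+0 mod 2 = 0
  s[3] = (000000011111111)·(000110100110010) mod 2 = 0+0+0+0+0+0+0+0+0+1+1+0+0+1+0 mod 2 = 1
Syndrome = 1001
Non-zero syndrome: error at position 9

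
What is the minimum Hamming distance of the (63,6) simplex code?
d_min = 32 (every nonzero codeword of the simplex code S_6 has weight 2^(r−1) = 32).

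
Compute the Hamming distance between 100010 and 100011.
XOR = 000001, count of 1s = 1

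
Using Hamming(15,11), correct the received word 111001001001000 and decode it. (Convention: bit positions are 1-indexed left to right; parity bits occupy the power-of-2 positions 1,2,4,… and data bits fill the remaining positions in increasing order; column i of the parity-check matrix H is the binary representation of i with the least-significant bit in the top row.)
Syndrome s = H · r^T (mod 2), r = 111001001001000:
  s[0] = (101010101010101)·(111001001001000) mod 2 = 1+0+1+0+0+0+0+0+1+0+0+0+0+0+0 mod 2 = 1
  s[1] = (011001100110011)·(111001001001000) mod 2 = 0+1+1+0+0+1+0+0+0+0+0+0+0+0+0 mod 2 = 1
  s[2] = (000111100001111)·(111001001001000) mod 2 = 0+0+0+0+0+1+0+0+0+0+0+1+0+0+0 mod 2 = 0
  s[3] = (000000011111111)·(111001001001000) mod 2 = 0+0+0+0+0+0+0+0+1+0+0+1+0+0+0 mod 2 = 0
Syndrome = 1100
Column 3 of H equals this syndrome → error at bit 3 (1-indexed).
Flip bit 3: 111001001001000 → 110001001001000
Extract data bits at positions {3,5,6,7,9,10,11,12,13,14,15}: 00101001000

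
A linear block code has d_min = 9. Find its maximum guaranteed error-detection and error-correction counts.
(a) Detection requires d_min ≥ e+1, so e ≤ d_min − 1 = 8.
(b) Correction requires d_min ≥ 2t+1, so t ≤ ⌊(d_min − 1)/2⌋ = ⌊8/2⌋ = 4.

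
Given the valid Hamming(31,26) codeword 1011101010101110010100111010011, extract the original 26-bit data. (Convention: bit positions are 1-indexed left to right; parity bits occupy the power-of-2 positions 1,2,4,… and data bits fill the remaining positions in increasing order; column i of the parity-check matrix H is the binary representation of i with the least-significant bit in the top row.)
Parity bits occupy power-of-2 positions; data bits are at positions {3,5,6,7,9,10,11,12,13,14,15,17,18,19,20,21,22,23,24,25,26,27,28,29,30,31} (1-indexed).
Extract: c[3]=1 c[5]=1 c[6]=0 c[7]=1 c[9]=1 c[10]=0 c[11]=1 c[12]=0 c[13]=1 c[14]=1 c[15]=1 c[17]=0 c[18]=1 c[19]=0 c[20]=1 c[21]=0 c[22]=0 c[23]=1 c[24]=1 c[25]=1 c[26]=0 c[27]=1 c[28]=0 c[29]=0 c[30]=1 c[31]=1
Data = 11011010111010100111010011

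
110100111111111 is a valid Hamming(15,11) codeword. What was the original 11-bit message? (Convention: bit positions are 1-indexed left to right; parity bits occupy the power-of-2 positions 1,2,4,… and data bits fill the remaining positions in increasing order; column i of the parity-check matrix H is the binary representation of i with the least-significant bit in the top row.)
Parity bits occupy power-of-2 positions; data bits are at positions {3,5,6,7,9,10,11,12,13,14,15} (1-indexed).
Extract: c[3]=0 c[5]=0 c[6]=0 c[7]=1 c[9]=1 c[10]=1 c[11]=1 c[12]=1 c[13]=1 c[14]=1 c[15]=1
Data = 00011111111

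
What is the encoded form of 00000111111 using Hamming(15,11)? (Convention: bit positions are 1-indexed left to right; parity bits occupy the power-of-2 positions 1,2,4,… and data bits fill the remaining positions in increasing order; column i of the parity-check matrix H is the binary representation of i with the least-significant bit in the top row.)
Codeword c = d · G (mod 2), d = 00000111111:
  c[0] = d·G[:,0] = (00000111111)·(11011010101) mod 2 = 0+0+0+0+0+0+1+0+1+0+1 mod 2 = 1
  c[1] = d·G[:,1] = (00000111111)·(10110110011) mod 2 = 0+0+0+0+0+1+1+0+0+1+1 mod 2 = 0
  c[2] = d·G[:,2] = (00000111111)·(10000000000) mod 2 = 0+0+0+0+0+0+0+0+0+0+0 mod 2 = 0
  c[3] = d·G[:,3] = (00000111111)·(01110001111) mod 2 = 0+0+0+0+0+0+0+1+1+1+1 mod 2 = 0
  c[4] = d·G[:,4] = (00000111111)·(01000000000) mod 2 = 0+0+0+0+0+0+0+0+0+0+0 mod 2 = 0
  c[5] = d·G[:,5] = (00000111111)·(00100000000) mod 2 = 0+0+0+0+0+0+0+0+0+0+0 mod 2 = 0
  c[6] = d·G[:,6] = (00000111111)·(00010000000) mod 2 = 0+0+0+0+0+0+0+0+0+0+0 mod 2 = 0
  c[7] = d·G[:,7] = (00000111111)·(00001111111) mod 2 = 0+0+0+0+0+1+1+1+1+1+1 mod 2 = 0
  c[8] = d·G[:,8] = (00000111111)·(00001000000) mod 2 = 0+0+0+0+0+0+0+0+0+0+0 mod 2 = 0
  c[9] = d·G[:,9] = (00000111111)·(00000100000) mod 2 = 0+0+0+0+0+1+0+0+0+0+0 mod 2 = 1
  c[10] = d·G[:,10] = (00000111111)·(00000010000) mod 2 = 0+0+0+0+0+0+1+0+0+0+0 mod 2 = 1
  c[11] = d·G[:,11] = (00000111111)·(00000001000) mod 2 = 0+0+0+0+0+0+0+1+0+0+0 mod 2 = 1
  c[12] = d·G[:,12] = (00000111111)·(00000000100) mod 2 = 0+0+0+0+0+0+0+0+1+0+0 mod 2 = 1
  c[13] = d·G[:,13] = (00000111111)·(00000000010) mod 2 = 0+0+0+0+0+0+0+0+0+1+0 mod 2 = 1
  c[14] = d·G[:,14] = (00000111111)·(00000000001) mod 2 = 0+0+0+0+0+0+0+0+0+0+1 mod 2 = 1
Codeword = 100000000111111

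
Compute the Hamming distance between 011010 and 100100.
XOR = 111110, count of 1s = 5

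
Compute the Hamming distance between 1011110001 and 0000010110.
XOR = 1011100111, count of 1s = 7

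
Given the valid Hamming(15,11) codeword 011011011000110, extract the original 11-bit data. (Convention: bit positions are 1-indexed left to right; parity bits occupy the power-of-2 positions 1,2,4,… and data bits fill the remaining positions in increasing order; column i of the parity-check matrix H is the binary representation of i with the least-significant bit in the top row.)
Parity bits occupy power-of-2 positions; data bits are at positions {3,5,6,7,9,10,11,12,13,14,15} (1-indexed).
Extract: c[3]=1 c[5]=1 c[6]=1 c[7]=0 c[9]=1 c[10]=0 c[11]=0 c[12]=0 c[13]=1 c[14]=1 c[15]=0
Data = 11101000110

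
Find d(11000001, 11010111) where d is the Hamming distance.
XOR = 00010110, count of 1s = 3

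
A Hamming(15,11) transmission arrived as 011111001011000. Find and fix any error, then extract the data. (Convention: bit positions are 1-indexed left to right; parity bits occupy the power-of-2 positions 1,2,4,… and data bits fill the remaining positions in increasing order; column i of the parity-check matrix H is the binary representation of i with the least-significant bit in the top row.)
Syndrome s = H · r^T (mod 2), r = 011111001011000:
  s[0] = (101010101010101)·(011111001011000) mod 2 = 0+0+1+0+1+0+0+0+1+0+1+0+0+0+0 mod 2 = 0
  s[1] = (011001100110011)·(011111001011000) mod 2 = 0+1+1+0+0+1+0+0+0+0+1+0+0+0+0 mod 2 = 0
  s[2] = (000111100001111)·(011111001011000) mod 2 = 0+0+0+1+1+1+0+0+0+0+0+1+0+0+0 mod 2 = 0
  s[3] = (000000011111111)·(011111001011000) mod 2 = 0+0+0+0+0+0+0+0+1+0+1+1+0+0+0 mod 2 = 1
Syndrome = 0001
Column 8 of H equals this syndrome → error at bit 8 (1-indexed).
Flip bit 8: 011111001011000 → 011111011011000
Extract data bits at positions {3,5,6,7,9,10,11,12,13,14,15}: 11101011000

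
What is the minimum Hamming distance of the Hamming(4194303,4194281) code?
d_min = 3 (every single-error-correcting Hamming code has d_min = 3).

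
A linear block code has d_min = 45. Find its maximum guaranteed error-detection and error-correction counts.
(a) Detection requires d_min ≥ e+1, so e ≤ d_min − 1 = 44.
(b) Correction requires d_min ≥ 2t+1, so t ≤ ⌊(d_min − 1)/2⌋ = ⌊44/2⌋ = 22.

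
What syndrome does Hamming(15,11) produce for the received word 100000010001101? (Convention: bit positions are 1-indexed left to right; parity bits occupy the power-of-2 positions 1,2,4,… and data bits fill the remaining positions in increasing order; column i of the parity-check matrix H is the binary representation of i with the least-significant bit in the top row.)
Syndrome s = H · r^T (mod 2), r = 100000010001101:
  s[0] = (101010101010101)·(100000010001101) mod 2 = 1+0+0+0+0+0+0+0+0+0+0+0+1+0+1 mod 2 = 1
  s[1] = (011001100110011)·(100000010001101) mod 2 = 0+0+0+0+0+0+0+0+0+0+0+0+0+0+1 mod 2 = 1
  s[2] = (000111100001111)·(100000010001101) mod 2 = 0+0+0+0+0+0+0+0+0+0+0+1+1+0+1 mod 2 = 1
  s[3] = (000000011111111)·(100000010001101) mod 2 = 0+0+0+0+0+0+0+1+0+0+0+1+1+0+1 mod 2 = 0
Syndrome = 1110
Non-zero syndrome: error at position 7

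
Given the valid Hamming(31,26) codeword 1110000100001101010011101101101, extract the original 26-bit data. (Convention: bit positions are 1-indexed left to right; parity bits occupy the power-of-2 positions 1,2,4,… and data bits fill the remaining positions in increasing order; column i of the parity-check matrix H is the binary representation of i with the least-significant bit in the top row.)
Parity bits occupy power-of-2 positions; data bits are at positions {3,5,6,7,9,10,11,12,13,14,15,17,18,19,20,21,22,23,24,25,26,27,28,29,30,31} (1-indexed).
Extract: c[3]=1 c[5]=0 c[6]=0 c[7]=0 c[9]=0 c[10]=0 c[11]=0 c[12]=0 c[13]=1 c[14]=1 c[15]=0 c[17]=0 c[18]=1 c[19]=0 c[20]=0 c[21]=1 c[22]=1 c[23]=1 c[24]=0 c[25]=1 c[26]=1 c[27]=0 c[28]=1 c[29]=1 c[30]=0 c[31]=1
Data = 10000000110010011101101101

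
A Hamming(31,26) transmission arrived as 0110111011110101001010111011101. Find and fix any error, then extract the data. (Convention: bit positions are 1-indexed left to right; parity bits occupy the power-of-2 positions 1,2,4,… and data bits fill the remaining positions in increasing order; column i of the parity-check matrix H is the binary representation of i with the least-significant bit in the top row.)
Syndrome s = H · r^T (mod 2), r = 0110111011110101001010111011101:
  s[0] = (1010101010101010101010101010101)·(0110111011110101001010111011101) mod 2 = 0+0+1+0+1+0+1+0+1+0+1+0+0+0+0+0+0+0+1+0+1+0+1+0+1+0+1+0+1+0+1 mod 2 = 0
  s[1] = (0110011001100110011001100110011)·(0110111011110101001010111011101) mod 2 = 0+1+1+0+0+1+1+0+0+1+1+0+0+1+0+0+0+0+1+0+0+0+1+0+0+0+1+0+0+0+1 mod 2 = 1
  s[2] = (0001111000011110000111100001111)·(0110111011110101001010111011101) mod 2 = 0+0+0+0+1+1+1+0+0+0+0+1+0+1+0+0+0+0+0+0+1+0+1+0+0+0+0+1+1+0+1 mod 2 = 0
  s[3] = (0000000111111110000000011111111)·(0110111011110101001010111011101) mod 2 = 0+0+0+0+0+0+0+0+1+1+1+1+0+1+0+0+0+0+0+0+0+0+0+1+1+0+1+1+1+0+1 mod 2 = 1
  s[4] = (0000000000000001111111111111111)·(0110111011110101001010111011101) mod 2 = 0+0+0+0+0+0+0+0+0+0+0+0+0+0+0+1+0+0+1+0+1+0+1+1+1+0+1+1+1+0+1 mod 2 = 0
Syndrome = 01010
Column 10 of H equals this syndrome → error at bit 10 (1-indexed).
Flip bit 10: 0110111011110101001010111011101 → 0110111010110101001010111011101
Extract data bits at positions {3,5,6,7,9,10,11,12,13,14,15,17,18,19,20,21,22,23,24,25,26,27,28,29,30,31}: 11111011010001010111011101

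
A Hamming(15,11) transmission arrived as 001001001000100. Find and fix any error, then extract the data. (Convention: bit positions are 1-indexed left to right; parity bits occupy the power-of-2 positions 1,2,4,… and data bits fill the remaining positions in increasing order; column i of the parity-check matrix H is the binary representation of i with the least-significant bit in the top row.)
Syndrome s = H · r^T (mod 2), r = 001001001000100:
  s[0] = (101010101010101)·(001001001000100) mod 2 = 0+0+1+0+0+0+0+0+1+0+0+0+1+0+0 mod 2 = 1
  s[1] = (011001100110011)·(001001001000100) mod 2 = 0+0+1+0+0+1+0+0+0+0+0+0+0+0+0 mod 2 = 0
  s[2] = (000111100001111)·(001001001000100) mod 2 = 0+0+0+0+0+1+0+0+0+0+0+0+1+0+0 mod 2 = 0
  s[3] = (000000011111111)·(001001001000100) mod 2 = 0+0+0+0+0+0+0+0+1+0+0+0+1+0+0 mod 2 = 0
Syndrome = 1000
Column 1 of H equals this syndrome → error at bit 1 (1-indexed).
Flip bit 1: 001001001000100 → 101001001000100
Extract data bits at positions {3,5,6,7,9,10,11,12,13,14,15}: 10101000100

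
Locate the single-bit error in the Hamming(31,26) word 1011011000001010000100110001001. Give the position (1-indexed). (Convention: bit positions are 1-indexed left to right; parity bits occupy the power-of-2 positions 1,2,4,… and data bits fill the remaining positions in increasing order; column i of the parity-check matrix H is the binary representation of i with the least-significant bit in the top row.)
Syndrome s = H · r^T (mod 2), r = 1011011000001010000100110001001:
  s[0] = (1010101010101010101010101010101)·(1011011000001010000100110001001) mod 2 = 1+0+1+0+0+0+1+0+0+0+0+0+1+0+1+0+0+0+0+0+0+0+1+0+0+0+0+0+0+0+1 mod 2 = 1
  s[1] = (0110011001100110011001100110011)·(1011011000001010000100110001001) mod 2 = 0+0+1+0+0+1+1+0+0+0+0+0+0+0+1+0+0+0+0+0+0+0+1+0+0+0+0+0+0+0+1 mod 2 = 0
  s[2] = (0001111000011110000111100001111)·(1011011000001010000100110001001) mod 2 = 0+0+0+1+0+1+1+0+0+0+0+0+1+0+1+0+0+0+0+1+0+0+1+0+0+0+0+1+0+0+1 mod 2 = 1
  s[3] = (0000000111111110000000011111111)·(1011011000001010000100110001001) mod 2 = 0+0+0+0+0+0+0+0+0+0+0+0+1+0+1+0+0+0+0+0+0+0+0+1+0+0+0+1+0+0+1 mod 2 = 1
  s[4] = (0000000000000001111111111111111)·(1011011000001010000100110001001) mod 2 = 0+0+0+0+0+0+0+0+0+0+0+0+0+0+0+0+0+0+0+1+0+0+1+1+0+0+0+1+0+0+1 mod 2 = 1
Syndrome = 10111
Column i of H is the binary representation of i, so the syndrome is the binary index of the flipped bit.
Read s = 10111 with s[0] as LSB: 1·2^0 + 0·2^1 + 1·2^2 + 1·2^3 + 1·2^4 = 29.
Error is at bit position 29.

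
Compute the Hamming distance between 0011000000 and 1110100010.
XOR = 1101100010, count of 1s = 5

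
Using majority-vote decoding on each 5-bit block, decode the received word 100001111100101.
Split into 5-bit blocks and majority-vote each:
  block 1 = 10000: 1 ones, 4 zeros → 0
  block 2 = 11111: 5 ones, 0 zeros → 1
  block 3 = 00101: 2 ones, 3 zeros → 0
Decoded = 010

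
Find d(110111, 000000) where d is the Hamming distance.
XOR = 110111, count of 1s = 5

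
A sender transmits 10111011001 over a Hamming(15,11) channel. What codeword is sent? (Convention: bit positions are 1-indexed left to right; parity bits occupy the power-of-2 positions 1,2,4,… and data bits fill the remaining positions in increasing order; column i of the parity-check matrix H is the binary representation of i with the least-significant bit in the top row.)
Codeword c = d · G (mod 2), d = 10111011001:
  c[0] = d·G[:,0] = (10111011001)·(11011010101) mod 2 = 1+0+0+1+1+0+1+0+0+0+1 mod 2 = 1
  c[1] = d·G[:,1] = (10111011001)·(10110110011) mod 2 = 1+0+1+1+0+0+1+0+0+0+1 mod 2 = 1
  c[2] = d·G[:,2] = (10111011001)·(10000000000) mod 2 = 1+0+0+0+0+0+0+0+0+0+0 mod 2 = 1
  c[3] = d·G[:,3] = (10111011001)·(01110001111) mod 2 = 0+0+1+1+0+0+0+1+0+0+1 mod 2 = 0
  c[4] = d·G[:,4] = (10111011001)·(01000000000) mod 2 = 0+0+0+0+0+0+0+0+0+0+0 mod 2 = 0
  c[5] = d·G[:,5] = (10111011001)·(00100000000) mod 2 = 0+0+1+0+0+0+0+0+0+0+0 mod 2 = 1
  c[6] = d·G[:,6] = (10111011001)·(00010000000) mod 2 = 0+0+0+1+0+0+0+0+0+0+0 mod 2 = 1
  c[7] = d·G[:,7] = (10111011001)·(00001111111) mod 2 = 0+0+0+0+1+0+1+1+0+0+1 mod 2 = 0
  c[8] = d·G[:,8] = (10111011001)·(00001000000) mod 2 = 0+0+0+0+1+0+0+0+0+0+0 mod 2 = 1
  c[9] = d·G[:,9] = (10111011001)·(00000100000) mod 2 = 0+0+0+0+0+0+0+0+0+0+0 mod 2 = 0
  c[10] = d·G[:,10] = (10111011001)·(00000010000) mod 2 = 0+0+0+0+0+0+1+0+0+0+0 mod 2 = 1
  c[11] = d·G[:,11] = (10111011001)·(00000001000) mod 2 = 0+0+0+0+0+0+0+1+0+0+0 mod 2 = 1
  c[12] = d·G[:,12] = (10111011001)·(00000000100) mod 2 = 0+0+0+0+0+0+0+0+0+0+0 mod 2 = 0
  c[13] = d·G[:,13] = (10111011001)·(00000000010) mod 2 = 0+0+0+0+0+0+0+0+0+0+0 mod 2 = 0
  c[14] = d·G[:,14] = (10111011001)·(00000000001) mod 2 = 0+0+0+0+0+0+0+0+0+0+1 mod 2 = 1
Codeword = 111001101011001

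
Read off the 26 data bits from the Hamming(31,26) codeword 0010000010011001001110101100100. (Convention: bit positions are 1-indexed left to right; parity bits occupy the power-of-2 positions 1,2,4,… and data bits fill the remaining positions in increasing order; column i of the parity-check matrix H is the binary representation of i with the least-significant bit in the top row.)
Parity bits occupy power-of-2 positions; data bits are at positions {3,5,6,7,9,10,11,12,13,14,15,17,18,19,20,21,22,23,24,25,26,27,28,29,30,31} (1-indexed).
Extract: c[3]=1 c[5]=0 c[6]=0 c[7]=0 c[9]=1 c[10]=0 c[11]=0 c[12]=1 c[13]=1 c[14]=0 c[15]=0 c[17]=0 c[18]=0 c[19]=1 c[20]=1 c[21]=1 c[22]=0 c[23]=1 c[24]=0 c[25]=1 c[26]=1 c[27]=0 c[28]=0 c[29]=1 c[30]=0 c[31]=0
Data = 10001001100001110101100100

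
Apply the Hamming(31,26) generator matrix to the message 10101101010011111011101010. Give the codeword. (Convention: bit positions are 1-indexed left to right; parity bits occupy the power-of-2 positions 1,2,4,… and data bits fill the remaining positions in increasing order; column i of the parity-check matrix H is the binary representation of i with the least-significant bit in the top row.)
Codeword c = d · G (mod 2), d = 10101101010011111011101010:
  c[0] = d·G[:,0] = (10101101010011111011101010)·(11011010101101010101010101) mod 2 = 1+0+0+0+1+0+0+0+0+0+0+0+0+1+0+1+0+0+0+1+0+0+0+0+0+0 mod 2 = 1
  c[1] = d·G[:,1] = (10101101010011111011101010)·(10110110011011001100110011) mod 2 = 1+0+1+0+0+1+0+0+0+1+0+0+1+1+0+0+1+0+0+0+1+0+0+0+1+0 mod 2 = 1
  c[2] = d·G[:,2] = (10101101010011111011101010)·(10000000000000000000000000) mod 2 = 1+0+0+0+0+0+0+0+0+0+0+0+0+0+0+0+0+0+0+0+0+0+0+0+0+0 mod 2 = 1
  c[3] = d·G[:,3] = (10101101010011111011101010)·(01110001111000111100001111) mod 2 = 0+0+1+0+0+0+0+1+0+1+0+0+0+0+1+1+1+0+0+0+0+0+1+0+1+0 mod 2 = 0
  c[4] = d·G[:,4] = (10101101010011111011101010)·(01000000000000000000000000) mod 2 = 0+0+0+0+0+0+0+0+0+0+0+0+0+0+0+0+0+0+0+0+0+0+0+0+0+0 mod 2 = 0
  c[5] = d·G[:,5] = (10101101010011111011101010)·(00100000000000000000000000) mod 2 = 0+0+1+0+0+0+0+0+0+0+0+0+0+0+0+0+0+0+0+0+0+0+0+0+0+0 mod 2 = 1
  c[6] = d·G[:,6] = (10101101010011111011101010)·(00010000000000000000000000) mod 2 = 0+0+0+0+0+0+0+0+0+0+0+0+0+0+0+0+0+0+0+0+0+0+0+0+0+0 mod 2 = 0
  c[7] = d·G[:,7] = (10101101010011111011101010)·(00001111111000000011111111) mod 2 = 0+0+0+0+1+1+0+1+0+1+0+0+0+0+0+0+0+0+1+1+1+0+1+0+1+0 mod 2 = 1
  c[8] = d·G[:,8] = (10101101010011111011101010)·(00001000000000000000000000) mod 2 = 0+0+0+0+1+0+0+0+0+0+0+0+0+0+0+0+0+0+0+0+0+0+0+0+0+0 mod 2 = 1
  c[9] = d·G[:,9] = (10101101010011111011101010)·(00000100000000000000000000) mod 2 = 0+0+0+0+0+1+0+0+0+0+0+0+0+0+0+0+0+0+0+0+0+0+0+0+0+0 mod 2 = 1
  c[10] = d·G[:,10] = (10101101010011111011101010)·(00000010000000000000000000) mod 2 = 0+0+0+0+0+0+0+0+0+0+0+0+0+0+0+0+0+0+0+0+0+0+0+0+0+0 mod 2 = 0
  c[11] = d·G[:,11] = (10101101010011111011101010)·(00000001000000000000000000) mod 2 = 0+0+0+0+0+0+0+1+0+0+0+0+0+0+0+0+0+0+0+0+0+0+0+0+0+0 mod 2 = 1
  c[12] = d·G[:,12] = (10101101010011111011101010)·(00000000100000000000000000) mod 2 = 0+0+0+0+0+0+0+0+0+0+0+0+0+0+0+0+0+0+0+0+0+0+0+0+0+0 mod 2 = 0
  c[13] = d·G[:,13] = (10101101010011111011101010)·(00000000010000000000000000) mod 2 = 0+0+0+0+0+0+0+0+0+1+0+0+0+0+0+0+0+0+0+0+0+0+0+0+0+0 mod 2 = 1
  c[14] = d·G[:,14] = (10101101010011111011101010)·(00000000001000000000000000) mod 2 = 0+0+0+0+0+0+0+0+0+0+0+0+0+0+0+0+0+0+0+0+0+0+0+0+0+0 mod 2 = 0
  c[15] = d·G[:,15] = (10101101010011111011101010)·(00000000000111111111111111) mod 2 = 0+0+0+0+0+0+0+0+0+0+0+0+1+1+1+1+1+0+1+1+1+0+1+0+1+0 mod 2 = 0
  c[16] = d·G[:,16] = (10101101010011111011101010)·(00000000000100000000000000) mod 2 = 0+0+0+0+0+0+0+0+0+0+0+0+0+0+0+0+0+0+0+0+0+0+0+0+0+0 mod 2 = 0
  c[17] = d·G[:,17] = (10101101010011111011101010)·(00000000000010000000000000) mod 2 = 0+0+0+0+0+0+0+0+0+0+0+0+1+0+0+0+0+0+0+0+0+0+0+0+0+0 mod 2 = 1
  c[18] = d·G[:,18] = (10101101010011111011101010)·(00000000000001000000000000) mod 2 = 0+0+0+0+0+0+0+0+0+0+0+0+0+1+0+0+0+0+0+0+0+0+0+0+0+0 mod 2 = 1
  c[19] = d·G[:,19] = (10101101010011111011101010)·(00000000000000100000000000) mod 2 = 0+0+0+0+0+0+0+0+0+0+0+0+0+0+1+0+0+0+0+0+0+0+0+0+0+0 mod 2 = 1
  c[20] = d·G[:,20] = (10101101010011111011101010)·(00000000000000010000000000) mod 2 = 0+0+0+0+0+0+0+0+0+0+0+0+0+0+0+1+0+0+0+0+0+0+0+0+0+0 mod 2 = 1
  c[21] = d·G[:,21] = (10101101010011111011101010)·(00000000000000001000000000) mod 2 = 0+0+0+0+0+0+0+0+0+0+0+0+0+0+0+0+1+0+0+0+0+0+0+0+0+0 mod 2 = 1
  c[22] = d·G[:,22] = (10101101010011111011101010)·(00000000000000000100000000) mod 2 = 0+0+0+0+0+0+0+0+0+0+0+0+0+0+0+0+0+0+0+0+0+0+0+0+0+0 mod 2 = 0
  c[23] = d·G[:,23] = (10101101010011111011101010)·(00000000000000000010000000) mod 2 = 0+0+0+0+0+0+0+0+0+0+0+0+0+0+0+0+0+0+1+0+0+0+0+0+0+0 mod 2 = 1
  c[24] = d·G[:,24] = (10101101010011111011101010)·(00000000000000000001000000) mod 2 = 0+0+0+0+0+0+0+0+0+0+0+0+0+0+0+0+0+0+0+1+0+0+0+0+0+0 mod 2 = 1
  c[25] = d·G[:,25] = (10101101010011111011101010)·(00000000000000000000100000) mod 2 = 0+0+0+0+0+0+0+0+0+0+0+0+0+0+0+0+0+0+0+0+1+0+0+0+0+0 mod 2 = 1
  c[26] = d·G[:,26] = (10101101010011111011101010)·(00000000000000000000010000) mod 2 = 0+0+0+0+0+0+0+0+0+0+0+0+0+0+0+0+0+0+0+0+0+0+0+0+0+0 mod 2 = 0
  c[27] = d·G[:,27] = (10101101010011111011101010)·(00000000000000000000001000) mod 2 = 0+0+0+0+0+0+0+0+0+0+0+0+0+0+0+0+0+0+0+0+0+0+1+0+0+0 mod 2 = 1
  c[28] = d·G[:,28] = (10101101010011111011101010)·(00000000000000000000000100) mod 2 = 0+0+0+0+0+0+0+0+0+0+0+0+0+0+0+0+0+0+0+0+0+0+0+0+0+0 mod 2 = 0
  c[29] = d·G[:,29] = (10101101010011111011101010)·(00000000000000000000000010) mod 2 = 0+0+0+0+0+0+0+0+0+0+0+0+0+0+0+0+0+0+0+0+0+0+0+0+1+0 mod 2 = 1
  c[30] = d·G[:,30] = (10101101010011111011101010)·(00000000000000000000000001) mod 2 = 0+0+0+0+0+0+0+0+0+0+0+0+0+0+0+0+0+0+0+0+0+0+0+0+0+0 mod 2 = 0
Codeword = 1110010111010100011111011101010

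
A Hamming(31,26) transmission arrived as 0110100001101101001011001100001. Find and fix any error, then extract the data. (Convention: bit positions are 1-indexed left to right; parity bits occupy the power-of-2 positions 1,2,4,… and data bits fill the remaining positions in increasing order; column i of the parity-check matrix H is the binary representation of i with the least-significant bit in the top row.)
Syndrome s = H · r^T (mod 2), r = 0110100001101101001011001100001:
  s[0] = (1010101010101010101010101010101)·(0110100001101101001011001100001) mod 2 = 0+0+1+0+1+0+0+0+0+0+1+0+1+0+0+0+0+0+1+0+1+0+0+0+1+0+0+0+0+0+1 mod 2 = 0
  s[1] = (0110011001100110011001100110011)·(0110100001101101001011001100001) mod 2 = 0+1+1+0+0+0+0+0+0+1+1+0+0+1+0+0+0+0+1+0+0+1+0+0+0+1+0+0+0+0+1 mod 2 = 1
  s[2] = (0001111000011110000111100001111)·(0110100001101101001011001100001) mod 2 = 0+0+0+0+1+0+0+0+0+0+0+0+1+1+0+0+0+0+0+0+1+1+0+0+0+0+0+0+0+0+1 mod 2 = 0
  s[3] = (0000000111111110000000011111111)·(0110100001101101001011001100001) mod 2 = 0+0+0+0+0+0+0+0+0+1+1+0+1+1+0+0+0+0+0+0+0+0+0+0+1+1+0+0+0+0+1 mod 2 = 1
  s[4] = (0000000000000001111111111111111)·(0110100001101101001011001100001) mod 2 = 0+0+0+0+0+0+0+0+0+0+0+0+0+0+0+1+0+0+1+0+1+1+0+0+1+1+0+0+0+0+1 mod 2 = 1
Syndrome = 01011
Column 26 of H equals this syndrome → error at bit 26 (1-indexed).
Flip bit 26: 0110100001101101001011001100001 → 0110100001101101001011001000001
Extract data bits at positions {3,5,6,7,9,10,11,12,13,14,15,17,18,19,20,21,22,23,24,25,26,27,28,29,30,31}: 11000110110001011001000001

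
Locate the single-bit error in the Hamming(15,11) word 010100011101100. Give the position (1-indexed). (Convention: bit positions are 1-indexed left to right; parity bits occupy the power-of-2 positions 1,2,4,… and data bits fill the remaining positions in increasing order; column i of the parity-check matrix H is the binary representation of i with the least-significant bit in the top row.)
Syndrome s = H · r^T (mod 2), r = 010100011101100:
  s[0] = (101010101010101)·(010100011101100) mod 2 = 0+0+0+0+0+0+0+0+1+0+0+0+1+0+0 mod 2 = 0
  s[1] = (011001100110011)·(010100011101100) mod 2 = 0+1+0+0+0+0+0+0+0+1+0+0+0+0+0 mod 2 = 0
  s[2] = (000111100001111)·(010100011101100) mod 2 = 0+0+0+1+0+0+0+0+0+0+0+1+1+0+0 mod 2 = 1
  s[3] = (000000011111111)·(010100011101100) mod 2 = 0+0+0+0+0+0+0+1+1+1+0+1+1+0+0 mod 2 = 1
Syndrome = 0011
Column i of H is the binary representation of i, so the syndrome is the binary index of the flipped bit.
Read s = 0011 with s[0] as LSB: 0·2^0 + 0·2^1 + 1·2^2 + 1·2^3 = 12.
Error is at bit position 12.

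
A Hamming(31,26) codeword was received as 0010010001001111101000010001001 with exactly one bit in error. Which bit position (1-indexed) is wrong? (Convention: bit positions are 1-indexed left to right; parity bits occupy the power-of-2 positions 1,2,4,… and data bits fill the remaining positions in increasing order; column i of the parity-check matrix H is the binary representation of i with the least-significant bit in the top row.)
Syndrome s = H · r^T (mod 2), r = 0010010001001111101000010001001:
  s[0] = (1010101010101010101010101010101)·(0010010001001111101000010001001) mod 2 = 0+0+1+0+0+0+0+0+0+0+0+0+1+0+1+0+1+0+1+0+0+0+0+0+0+0+0+0+0+0+1 mod 2 = 0
  s[1] = (0110011001100110011001100110011)·(0010010001001111101000010001001) mod 2 = 0+0+1+0+0+1+0+0+0+1+0+0+0+1+1+0+0+0+1+0+0+0+0+0+0+0+0+0+0+0+1 mod 2 = 1
  s[2] = (0001111000011110000111100001111)·(0010010001001111101000010001001) mod 2 = 0+0+0+0+0+1+0+0+0+0+0+0+1+1+1+0+0+0+0+0+0+0+0+0+0+0+0+1+0+0+1 mod 2 = 0
  s[3] = (0000000111111110000000011111111)·(0010010001001111101000010001001) mod 2 = 0+0+0+0+0+0+0+0+0+1+0+0+1+1+1+0+0+0+0+0+0+0+0+1+0+0+0+1+0+0+1 mod 2 = 1
  s[4] = (0000000000000001111111111111111)·(0010010001001111101000010001001) mod 2 = 0+0+0+0+0+0+0+0+0+0+0+0+0+0+0+1+1+0+1+0+0+0+0+1+0+0+0+1+0+0+1 mod 2 = 0
Syndrome = 01010
Column i of H is the binary representation of i, so the syndrome is the binary index of the flipped bit.
Read s = 01010 with s[0] as LSB: 0·2^0 + 1·2^1 + 0·2^2 + 1·2^3 + 0·2^4 = 10.
Error is at bit position 10.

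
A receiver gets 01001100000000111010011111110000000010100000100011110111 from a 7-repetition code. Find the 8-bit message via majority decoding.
Split into 7-bit blocks and majority-vote each:
  block 1 = 0100110: 3 ones, 4 zeros → 0
  block 2 = 0000000: 0 ones, 7 zeros → 0
  block 3 = 1110100: 4 ones, 3 zeros → 1
  block 4 = 1111111: 7 ones, 0 zeros → 1
  block 5 = 0000000: 0 ones, 7 zeros → 0
  block 6 = 0101000: 2 ones, 5 zeros → 0
  block 7 = 0010001: 2 ones, 5 zeros → 0
  block 8 = 1110111: 6 ones, 1 zeros → 1
Decoded = 00110001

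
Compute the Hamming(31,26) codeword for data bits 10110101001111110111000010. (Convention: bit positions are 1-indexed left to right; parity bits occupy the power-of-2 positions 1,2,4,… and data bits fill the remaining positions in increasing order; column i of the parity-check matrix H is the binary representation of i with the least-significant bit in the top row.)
Codeword c = d · G (mod 2), d = 10110101001111110111000010:
  c[0] = d·G[:,0] = (10110101001111110111000010)·(11011010101101010101010101) mod 2 = 1+0+0+1+0+0+0+0+0+0+1+1+0+1+0+1+0+1+0+1+0+0+0+0+0+0 mod 2 = 0
  c[1] = d·G[:,1] = (10110101001111110111000010)·(10110110011011001100110011) mod 2 = 1+0+1+1+0+1+0+0+0+0+1+0+1+1+0+0+0+1+0+0+0+0+0+0+1+0 mod 2 = 1
  c[2] = d·G[:,2] = (10110101001111110111000010)·(10000000000000000000000000) mod 2 = 1+0+0+0+0+0+0+0+0+0+0+0+0+0+0+0+0+0+0+0+0+0+0+0+0+0 mod 2 = 1
  c[3] = d·G[:,3] = (10110101001111110111000010)·(01110001111000111100001111) mod 2 = 0+0+1+1+0+0+0+1+0+0+1+0+0+0+1+1+0+1+0+0+0+0+0+0+1+0 mod 2 = 0
  c[4] = d·G[:,4] = (10110101001111110111000010)·(01000000000000000000000000) mod 2 = 0+0+0+0+0+0+0+0+0+0+0+0+0+0+0+0+0+0+0+0+0+0+0+0+0+0 mod 2 = 0
  c[5] = d·G[:,5] = (10110101001111110111000010)·(00100000000000000000000000) mod 2 = 0+0+1+0+0+0+0+0+0+0+0+0+0+0+0+0+0+0+0+0+0+0+0+0+0+0 mod 2 = 1
  c[6] = d·G[:,6] = (10110101001111110111000010)·(00010000000000000000000000) mod 2 = 0+0+0+1+0+0+0+0+0+0+0+0+0+0+0+0+0+0+0+0+0+0+0+0+0+0 mod 2 = 1
  c[7] = d·G[:,7] = (10110101001111110111000010)·(00001111111000000011111111) mod 2 = 0+0+0+0+0+1+0+1+0+0+1+0+0+0+0+0+0+0+1+1+0+0+0+0+1+0 mod 2 = 0
  c[8] = d·G[:,8] = (10110101001111110111000010)·(00001000000000000000000000) mod 2 = 0+0+0+0+0+0+0+0+0+0+0+0+0+0+0+0+0+0+0+0+0+0+0+0+0+0 mod 2 = 0
  c[9] = d·G[:,9] = (10110101001111110111000010)·(00000100000000000000000000) mod 2 = 0+0+0+0+0+1+0+0+0+0+0+0+0+0+0+0+0+0+0+0+0+0+0+0+0+0 mod 2 = 1
  c[10] = d·G[:,10] = (10110101001111110111000010)·(00000010000000000000000000) mod 2 = 0+0+0+0+0+0+0+0+0+0+0+0+0+0+0+0+0+0+0+0+0+0+0+0+0+0 mod 2 = 0
  c[11] = d·G[:,11] = (10110101001111110111000010)·(00000001000000000000000000) mod 2 = 0+0+0+0+0+0+0+1+0+0+0+0+0+0+0+0+0+0+0+0+0+0+0+0+0+0 mod 2 = 1
  c[12] = d·G[:,12] = (10110101001111110111000010)·(00000000100000000000000000) mod 2 = 0+0+0+0+0+0+0+0+0+0+0+0+0+0+0+0+0+0+0+0+0+0+0+0+0+0 mod 2 = 0
  c[13] = d·G[:,13] = (10110101001111110111000010)·(00000000010000000000000000) mod 2 = 0+0+0+0+0+0+0+0+0+0+0+0+0+0+0+0+0+0+0+0+0+0+0+0+0+0 mod 2 = 0
  c[14] = d·G[:,14] = (10110101001111110111000010)·(00000000001000000000000000) mod 2 = 0+0+0+0+0+0+0+0+0+0+1+0+0+0+0+0+0+0+0+0+0+0+0+0+0+0 mod 2 = 1
  c[15] = d·G[:,15] = (10110101001111110111000010)·(00000000000111111111111111) mod 2 = 0+0+0+0+0+0+0+0+0+0+0+1+1+1+1+1+0+1+1+1+0+0+0+0+1+0 mod 2 = 1
  c[16] = d·G[:,16] = (10110101001111110111000010)·(00000000000100000000000000) mod 2 = 0+0+0+0+0+0+0+0+0+0+0+1+0+0+0+0+0+0+0+0+0+0+0+0+0+0 mod 2 = 1
  c[17] = d·G[:,17] = (10110101001111110111000010)·(00000000000010000000000000) mod 2 = 0+0+0+0+0+0+0+0+0+0+0+0+1+0+0+0+0+0+0+0+0+0+0+0+0+0 mod 2 = 1
  c[18] = d·G[:,18] = (10110101001111110111000010)·(00000000000001000000000000) mod 2 = 0+0+0+0+0+0+0+0+0+0+0+0+0+1+0+0+0+0+0+0+0+0+0+0+0+0 mod 2 = 1
  c[19] = d·G[:,19] = (10110101001111110111000010)·(00000000000000100000000000) mod 2 = 0+0+0+0+0+0+0+0+0+0+0+0+0+0+1+0+0+0+0+0+0+0+0+0+0+0 mod 2 = 1
  c[20] = d·G[:,20] = (10110101001111110111000010)·(00000000000000010000000000) mod 2 = 0+0+0+0+0+0+0+0+0+0+0+0+0+0+0+1+0+0+0+0+0+0+0+0+0+0 mod 2 = 1
  c[21] = d·G[:,21] = (10110101001111110111000010)·(00000000000000001000000000) mod 2 = 0+0+0+0+0+0+0+0+0+0+0+0+0+0+0+0+0+0+0+0+0+0+0+0+0+0 mod 2 = 0
  c[22] = d·G[:,22] = (10110101001111110111000010)·(00000000000000000100000000) mod 2 = 0+0+0+0+0+0+0+0+0+0+0+0+0+0+0+0+0+1+0+0+0+0+0+0+0+0 mod 2 = 1
  c[23] = d·G[:,23] = (10110101001111110111000010)·(00000000000000000010000000) mod 2 = 0+0+0+0+0+0+0+0+0+0+0+0+0+0+0+0+0+0+1+0+0+0+0+0+0+0 mod 2 = 1
  c[24] = d·G[:,24] = (10110101001111110111000010)·(00000000000000000001000000) mod 2 = 0+0+0+0+0+0+0+0+0+0+0+0+0+0+0+0+0+0+0+1+0+0+0+0+0+0 mod 2 = 1
  c[25] = d·G[:,25] = (10110101001111110111000010)·(00000000000000000000100000) mod 2 = 0+0+0+0+0+0+0+0+0+0+0+0+0+0+0+0+0+0+0+0+0+0+0+0+0+0 mod 2 = 0
  c[26] = d·G[:,26] = (10110101001111110111000010)·(00000000000000000000010000) mod 2 = 0+0+0+0+0+0+0+0+0+0+0+0+0+0+0+0+0+0+0+0+0+0+0+0+0+0 mod 2 = 0
  c[27] = d·G[:,27] = (10110101001111110111000010)·(00000000000000000000001000) mod 2 = 0+0+0+0+0+0+0+0+0+0+0+0+0+0+0+0+0+0+0+0+0+0+0+0+0+0 mod 2 = 0
  c[28] = d·G[:,28] = (10110101001111110111000010)·(00000000000000000000000100) mod 2 = 0+0+0+0+0+0+0+0+0+0+0+0+0+0+0+0+0+0+0+0+0+0+0+0+0+0 mod 2 = 0
  c[29] = d·G[:,29] = (10110101001111110111000010)·(00000000000000000000000010) mod 2 = 0+0+0+0+0+0+0+0+0+0+0+0+0+0+0+0+0+0+0+0+0+0+0+0+1+0 mod 2 = 1
  c[30] = d·G[:,30] = (10110101001111110111000010)·(00000000000000000000000001) mod 2 = 0+0+0+0+0+0+0+0+0+0+0+0+0+0+0+0+0+0+0+0+0+0+0+0+0+0 mod 2 = 0
Codeword = 0110011001010011111110111000010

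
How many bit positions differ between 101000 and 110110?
XOR = 011110, count of 1s = 4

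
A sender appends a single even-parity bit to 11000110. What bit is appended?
Sum of data bits: 1+1+0+0+0+1+1+0 = 4.
4 mod 2 = 0, so parity bit = 0.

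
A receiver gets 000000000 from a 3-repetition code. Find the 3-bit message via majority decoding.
Split into 3-bit blocks and majority-vote each:
  block 1 = 000: 0 ones, 3 zeros → 0
  block 2 = 000: 0 ones, 3 zeros → 0
  block 3 = 000: 0 ones, 3 zeros → 0
Decoded = 000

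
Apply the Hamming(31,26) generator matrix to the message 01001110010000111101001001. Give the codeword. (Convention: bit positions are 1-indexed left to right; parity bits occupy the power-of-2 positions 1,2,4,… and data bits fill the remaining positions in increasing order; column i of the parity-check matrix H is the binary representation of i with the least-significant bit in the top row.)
Codeword c = d · G (mod 2), d = 01001110010000111101001001:
  c[0] = d·G[:,0] = (01001110010000111101001001)·(11011010101101010101010101) mod 2 = 0+1+0+0+1+0+1+0+0+0+0+0+0+0+0+1+0+1+0+1+0+0+0+0+0+1 mod 2 = 1
  c[1] = d·G[:,1] = (01001110010000111101001001)·(10110110011011001100110011) mod 2 = 0+0+0+0+0+1+1+0+0+1+0+0+0+0+0+0+1+1+0+0+0+0+0+0+0+1 mod 2 = 0
  c[2] = d·G[:,2] = (01001110010000111101001001)·(10000000000000000000000000) mod 2 = 0+0+0+0+0+0+0+0+0+0+0+0+0+0+0+0+0+0+0+0+0+0+0+0+0+0 mod 2 = 0
  c[3] = d·G[:,3] = (01001110010000111101001001)·(01110001111000111100001111) mod 2 = 0+1+0+0+0+0+0+0+0+1+0+0+0+0+1+1+1+1+0+0+0+0+1+0+0+1 mod 2 = 0
  c[4] = d·G[:,4] = (01001110010000111101001001)·(01000000000000000000000000) mod 2 = 0+1+0+0+0+0+0+0+0+0+0+0+0+0+0+0+0+0+0+0+0+0+0+0+0+0 mod 2 = 1
  c[5] = d·G[:,5] = (01001110010000111101001001)·(00100000000000000000000000) mod 2 = 0+0+0+0+0+0+0+0+0+0+0+0+0+0+0+0+0+0+0+0+0+0+0+0+0+0 mod 2 = 0
  c[6] = d·G[:,6] = (01001110010000111101001001)·(00010000000000000000000000) mod 2 = 0+0+0+0+0+0+0+0+0+0+0+0+0+0+0+0+0+0+0+0+0+0+0+0+0+0 mod 2 = 0
  c[7] = d·G[:,7] = (01001110010000111101001001)·(00001111111000000011111111) mod 2 = 0+0+0+0+1+1+1+0+0+1+0+0+0+0+0+0+0+0+0+1+0+0+1+0+0+1 mod 2 = 1
  c[8] = d·G[:,8] = (01001110010000111101001001)·(00001000000000000000000000) mod 2 = 0+0+0+0+1+0+0+0+0+0+0+0+0+0+0+0+0+0+0+0+0+0+0+0+0+0 mod 2 = 1
  c[9] = d·G[:,9] = (01001110010000111101001001)·(00000100000000000000000000) mod 2 = 0+0+0+0+0+1+0+0+0+0+0+0+0+0+0+0+0+0+0+0+0+0+0+0+0+0 mod 2 = 1
  c[10] = d·G[:,10] = (01001110010000111101001001)·(00000010000000000000000000) mod 2 = 0+0+0+0+0+0+1+0+0+0+0+0+0+0+0+0+0+0+0+0+0+0+0+0+0+0 mod 2 = 1
  c[11] = d·G[:,11] = (01001110010000111101001001)·(00000001000000000000000000) mod 2 = 0+0+0+0+0+0+0+0+0+0+0+0+0+0+0+0+0+0+0+0+0+0+0+0+0+0 mod 2 = 0
  c[12] = d·G[:,12] = (01001110010000111101001001)·(00000000100000000000000000) mod 2 = 0+0+0+0+0+0+0+0+0+0+0+0+0+0+0+0+0+0+0+0+0+0+0+0+0+0 mod 2 = 0
  c[13] = d·G[:,13] = (01001110010000111101001001)·(00000000010000000000000000) mod 2 = 0+0+0+0+0+0+0+0+0+1+0+0+0+0+0+0+0+0+0+0+0+0+0+0+0+0 mod 2 = 1
  c[14] = d·G[:,14] = (01001110010000111101001001)·(00000000001000000000000000) mod 2 = 0+0+0+0+0+0+0+0+0+0+0+0+0+0+0+0+0+0+0+0+0+0+0+0+0+0 mod 2 = 0
  c[15] = d·G[:,15] = (01001110010000111101001001)·(00000000000111111111111111) mod 2 = 0+0+0+0+0+0+0+0+0+0+0+0+0+0+1+1+1+1+0+1+0+0+1+0+0+1 mod 2 = 1
  c[16] = d·G[:,16] = (01001110010000111101001001)·(00000000000100000000000000) mod 2 = 0+0+0+0+0+0+0+0+0+0+0+0+0+0+0+0+0+0+0+0+0+0+0+0+0+0 mod 2 = 0
  c[17] = d·G[:,17] = (01001110010000111101001001)·(00000000000010000000000000) mod 2 = 0+0+0+0+0+0+0+0+0+0+0+0+0+0+0+0+0+0+0+0+0+0+0+0+0+0 mod 2 = 0
  c[18] = d·G[:,18] = (01001110010000111101001001)·(00000000000001000000000000) mod 2 = 0+0+0+0+0+0+0+0+0+0+0+0+0+0+0+0+0+0+0+0+0+0+0+0+0+0 mod 2 = 0
  c[19] = d·G[:,19] = (01001110010000111101001001)·(00000000000000100000000000) mod 2 = 0+0+0+0+0+0+0+0+0+0+0+0+0+0+1+0+0+0+0+0+0+0+0+0+0+0 mod 2 = 1
  c[20] = d·G[:,20] = (01001110010000111101001001)·(00000000000000010000000000) mod 2 = 0+0+0+0+0+0+0+0+0+0+0+0+0+0+0+1+0+0+0+0+0+0+0+0+0+0 mod 2 = 1
  c[21] = d·G[:,21] = (01001110010000111101001001)·(00000000000000001000000000) mod 2 = 0+0+0+0+0+0+0+0+0+0+0+0+0+0+0+0+1+0+0+0+0+0+0+0+0+0 mod 2 = 1
  c[22] = d·G[:,22] = (01001110010000111101001001)·(00000000000000000100000000) mod 2 = 0+0+0+0+0+0+0+0+0+0+0+0+0+0+0+0+0+1+0+0+0+0+0+0+0+0 mod 2 = 1
  c[23] = d·G[:,23] = (01001110010000111101001001)·(00000000000000000010000000) mod 2 = 0+0+0+0+0+0+0+0+0+0+0+0+0+0+0+0+0+0+0+0+0+0+0+0+0+0 mod 2 = 0
  c[24] = d·G[:,24] = (01001110010000111101001001)·(00000000000000000001000000) mod 2 = 0+0+0+0+0+0+0+0+0+0+0+0+0+0+0+0+0+0+0+1+0+0+0+0+0+0 mod 2 = 1
  c[25] = d·G[:,25] = (01001110010000111101001001)·(00000000000000000000100000) mod 2 = 0+0+0+0+0+0+0+0+0+0+0+0+0+0+0+0+0+0+0+0+0+0+0+0+0+0 mod 2 = 0
  c[26] = d·G[:,26] = (01001110010000111101001001)·(00000000000000000000010000) mod 2 = 0+0+0+0+0+0+0+0+0+0+0+0+0+0+0+0+0+0+0+0+0+0+0+0+0+0 mod 2 = 0
  c[27] = d·G[:,27] = (01001110010000111101001001)·(00000000000000000000001000) mod 2 = 0+0+0+0+0+0+0+0+0+0+0+0+0+0+0+0+0+0+0+0+0+0+1+0+0+0 mod 2 = 1
  c[28] = d·G[:,28] = (01001110010000111101001001)·(00000000000000000000000100) mod 2 = 0+0+0+0+0+0+0+0+0+0+0+0+0+0+0+0+0+0+0+0+0+0+0+0+0+0 mod 2 = 0
  c[29] = d·G[:,29] = (01001110010000111101001001)·(00000000000000000000000010) mod 2 = 0+0+0+0+0+0+0+0+0+0+0+0+0+0+0+0+0+0+0+0+0+0+0+0+0+0 mod 2 = 0
  c[30] = d·G[:,30] = (01001110010000111101001001)·(00000000000000000000000001) mod 2 = 0+0+0+0+0+0+0+0+0+0+0+0+0+0+0+0+0+0+0+0+0+0+0+0+0+1 mod 2 = 1
Codeword = 1000100111100101000111101001001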